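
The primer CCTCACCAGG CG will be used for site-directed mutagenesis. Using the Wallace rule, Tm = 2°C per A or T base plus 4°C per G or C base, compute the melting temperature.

42°C

A=2, G=3, C=6, T=1
AT pairs contribute 3, GC pairs contribute 9.
Tm = 4·9 + 2·3 = 36 + 6 = 42°C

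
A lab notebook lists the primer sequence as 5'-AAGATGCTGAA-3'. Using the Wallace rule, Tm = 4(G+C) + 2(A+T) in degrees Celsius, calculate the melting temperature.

Base counts: T=2, C=1, G=3, A=5
AT pairs contribute 7, GC pairs contribute 4.
Tm = 4·4 + 2·7 = 16 + 14 = 30°C

30°C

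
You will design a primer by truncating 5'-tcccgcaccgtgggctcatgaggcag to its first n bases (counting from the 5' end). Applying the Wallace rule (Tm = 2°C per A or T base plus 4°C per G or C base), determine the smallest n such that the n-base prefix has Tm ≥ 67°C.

First 19 bases: TCCCGCACCGTGGGCTCAT → Tm = 64°C (< 67°C)
First 20 bases: TCCCGCACCGTGGGCTCATG → Tm = 68°C (≥ 67°C)
Each additional base adds 2°C (A/T) or 4°C (G/C), so Tm is non-decreasing in n; n = 20 is the first length to reach 67°C.

n = 20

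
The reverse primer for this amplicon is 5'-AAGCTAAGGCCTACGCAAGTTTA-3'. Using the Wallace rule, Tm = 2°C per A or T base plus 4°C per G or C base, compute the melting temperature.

66°C

G=5, T=5, A=8, C=5
A+T = 13, G+C = 10
Tm = 2×13 + 4×10 = 66°C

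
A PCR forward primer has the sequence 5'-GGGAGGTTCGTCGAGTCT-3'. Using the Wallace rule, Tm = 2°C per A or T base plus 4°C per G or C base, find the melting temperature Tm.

58°C

Base counts: C=3, A=2, T=5, G=8
So N_AT = 7 and N_GC = 11.
Tm = 4·11 + 2·7 = 44 + 14 = 58°C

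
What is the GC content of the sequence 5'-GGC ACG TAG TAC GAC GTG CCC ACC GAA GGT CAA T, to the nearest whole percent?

59%

Base counts: G=10, C=10, T=5, A=9
G+C = 10 + 10 = 20 out of 34 bases
%GC = 20/34 × 100 = 58.82% ≈ 59%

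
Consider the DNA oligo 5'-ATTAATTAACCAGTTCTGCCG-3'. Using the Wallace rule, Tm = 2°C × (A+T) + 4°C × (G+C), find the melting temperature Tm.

58°C

Counting bases: C=5, T=7, A=6, G=3
A+T = 13, G+C = 8
Tm = 4·8 + 2·13 = 32 + 26 = 58°C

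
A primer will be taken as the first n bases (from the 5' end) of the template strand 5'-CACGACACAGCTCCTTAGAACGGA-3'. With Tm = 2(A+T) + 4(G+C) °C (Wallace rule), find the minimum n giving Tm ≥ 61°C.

n = 21

First 20 bases: CACGACACAGCTCCTTAGAA → Tm = 60°C (< 61°C)
First 21 bases: CACGACACAGCTCCTTAGAAC → Tm = 64°C (≥ 61°C)
Each additional base adds 2°C (A/T) or 4°C (G/C), so Tm is non-decreasing in n; n = 21 is the first length to reach 61°C.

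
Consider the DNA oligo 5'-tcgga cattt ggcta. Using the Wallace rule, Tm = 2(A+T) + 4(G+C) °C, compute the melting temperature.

Base counts: C=3, T=5, G=4, A=3
So N_AT = 8 and N_GC = 7.
Tm = 4·7 + 2·8 = 28 + 16 = 44°C

44°C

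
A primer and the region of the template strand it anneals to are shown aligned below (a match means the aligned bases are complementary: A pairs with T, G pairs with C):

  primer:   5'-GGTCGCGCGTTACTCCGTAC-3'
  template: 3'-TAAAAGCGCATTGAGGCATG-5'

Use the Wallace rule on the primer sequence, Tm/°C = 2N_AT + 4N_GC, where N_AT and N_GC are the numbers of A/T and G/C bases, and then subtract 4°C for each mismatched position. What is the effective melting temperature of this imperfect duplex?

46°C

Primer base counts: A=2, T=5, G=6, C=7 → A+T=7, G+C=13
Perfect-match Tm = 2(7) + 4(13) = 14 + 52 = 66°C
Mismatches (positions where the bases are not complementary): 5 (at positions 1, 2, 4, 5, 11)
Effective Tm = 66 − 5×4 = 66 − 20 = 46°C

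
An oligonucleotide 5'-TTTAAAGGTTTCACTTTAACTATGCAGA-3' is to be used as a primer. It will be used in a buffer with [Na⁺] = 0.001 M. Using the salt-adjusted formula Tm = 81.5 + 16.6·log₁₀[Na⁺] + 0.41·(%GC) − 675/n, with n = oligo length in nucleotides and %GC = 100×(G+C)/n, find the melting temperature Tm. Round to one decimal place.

19.3°C

Length n = 28. Scanning the sequence gives C=4, G=4, A=9, T=11.
G+C = 8, so %GC = 8/28 × 100 = 28.571%
Salt term: 16.6 × (-3) = -49.8
GC term: 0.41 × 28.571 = 11.714; length term: −675/28 = −24.107
Tm = 81.5 + (-49.8) + 11.714 − 24.107 = 19.307 → 19.3°C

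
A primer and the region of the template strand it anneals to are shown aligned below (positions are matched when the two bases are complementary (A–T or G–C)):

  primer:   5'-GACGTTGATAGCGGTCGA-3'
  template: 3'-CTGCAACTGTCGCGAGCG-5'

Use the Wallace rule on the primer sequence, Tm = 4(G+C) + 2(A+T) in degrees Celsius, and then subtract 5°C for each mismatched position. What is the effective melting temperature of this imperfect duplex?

41°C

Primer base counts: A=4, T=4, G=7, C=3 → A+T=8, G+C=10
Perfect-match Tm = 2(8) + 4(10) = 16 + 40 = 56°C
Mismatches (positions where the bases are not complementary): 3 (at positions 9, 14, 18)
Effective Tm = 56 − 3×5 = 56 − 15 = 41°C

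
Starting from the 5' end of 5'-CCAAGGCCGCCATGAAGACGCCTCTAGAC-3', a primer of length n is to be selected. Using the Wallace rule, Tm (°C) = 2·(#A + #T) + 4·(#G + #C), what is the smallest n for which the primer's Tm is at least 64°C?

n = 20

First 19 bases: CCAAGGCCGCCATGAAGAC → Tm = 62°C (< 64°C)
First 20 bases: CCAAGGCCGCCATGAAGACG → Tm = 66°C (≥ 64°C)
Each additional base adds 2°C (A/T) or 4°C (G/C), so Tm is non-decreasing in n; n = 20 is the first length to reach 64°C.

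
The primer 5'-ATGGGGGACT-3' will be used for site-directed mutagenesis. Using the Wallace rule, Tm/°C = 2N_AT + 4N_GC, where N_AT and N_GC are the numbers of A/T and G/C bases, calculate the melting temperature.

32°C

Counting bases: T=2, C=1, A=2, G=5
So N_AT = 4 and N_GC = 6.
Tm = 2(4) + 4(6) = 8 + 24 = 32°C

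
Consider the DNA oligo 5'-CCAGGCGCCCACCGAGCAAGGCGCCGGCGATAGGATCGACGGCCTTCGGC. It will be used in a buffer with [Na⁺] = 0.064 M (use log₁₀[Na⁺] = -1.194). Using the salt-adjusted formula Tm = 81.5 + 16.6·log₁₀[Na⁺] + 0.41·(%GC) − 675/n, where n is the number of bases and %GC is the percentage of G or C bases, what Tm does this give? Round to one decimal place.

Length n = 50. Counting bases: A=9, G=18, C=19, T=4
G+C = 37, so %GC = 37/50 × 100 = 74%
Salt term: 16.6 × (-1.194) = -19.82
GC term: 0.41 × 74 = 30.34; length term: −675/50 = −13.5
Tm = 81.5 + (-19.82) + 30.34 − 13.5 = 78.52 → 78.5°C

78.5°C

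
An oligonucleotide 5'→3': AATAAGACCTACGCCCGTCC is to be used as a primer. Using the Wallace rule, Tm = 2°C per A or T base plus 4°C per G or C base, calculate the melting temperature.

62°C

C=8, A=6, T=3, G=3
AT pairs contribute 9, GC pairs contribute 11.
Tm = 2(9) + 4(11) = 18 + 44 = 62°C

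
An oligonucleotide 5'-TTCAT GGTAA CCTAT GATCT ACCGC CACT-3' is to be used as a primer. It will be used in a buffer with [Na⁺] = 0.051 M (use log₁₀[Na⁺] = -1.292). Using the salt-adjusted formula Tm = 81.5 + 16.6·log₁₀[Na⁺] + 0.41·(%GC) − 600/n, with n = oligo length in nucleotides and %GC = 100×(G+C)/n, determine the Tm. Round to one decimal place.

Length n = 29. Counting bases: T=9, G=4, C=9, A=7
G+C = 13, so %GC = 13/29 × 100 = 44.828%
Salt term: 16.6 × (-1.292) = -21.447
GC term: 0.41 × 44.828 = 18.379; length term: −600/29 = −20.69
Tm = 81.5 + (-21.447) + 18.379 − 20.69 = 57.742 → 57.7°C

57.7°C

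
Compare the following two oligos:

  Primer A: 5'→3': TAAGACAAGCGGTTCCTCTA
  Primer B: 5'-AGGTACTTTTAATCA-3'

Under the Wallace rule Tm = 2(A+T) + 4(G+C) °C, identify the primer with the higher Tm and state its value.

Primer A, 58°C

Primer A: A+T=11, G+C=9 → Tm = 2(11)+4(9) = 58°C
Primer B: A+T=11, G+C=4 → Tm = 2(11)+4(4) = 38°C
58°C vs 38°C → primer A is higher.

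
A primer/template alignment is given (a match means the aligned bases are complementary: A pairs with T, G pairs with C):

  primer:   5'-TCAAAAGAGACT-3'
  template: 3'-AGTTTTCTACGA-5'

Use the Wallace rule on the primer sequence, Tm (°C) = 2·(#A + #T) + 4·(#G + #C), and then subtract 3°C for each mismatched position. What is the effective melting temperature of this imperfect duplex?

26°C

Primer base counts: A=6, T=2, G=2, C=2 → A+T=8, G+C=4
Perfect-match Tm = 2(8) + 4(4) = 16 + 16 = 32°C
Mismatches (positions where the bases are not complementary): 2 (at positions 9, 10)
Effective Tm = 32 − 2×3 = 32 − 6 = 26°C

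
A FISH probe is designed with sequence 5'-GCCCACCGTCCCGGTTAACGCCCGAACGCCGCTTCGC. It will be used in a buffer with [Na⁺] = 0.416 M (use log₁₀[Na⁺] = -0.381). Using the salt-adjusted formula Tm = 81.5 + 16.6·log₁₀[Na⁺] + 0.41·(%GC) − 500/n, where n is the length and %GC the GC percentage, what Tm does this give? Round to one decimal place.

Length n = 37. Base counts: G=9, C=18, A=5, T=5
G+C = 27, so %GC = 27/37 × 100 = 72.973%
Salt term: 16.6 × (-0.381) = -6.325
GC term: 0.41 × 72.973 = 29.919; length term: −500/37 = −13.514
Tm = 81.5 + (-6.325) + 29.919 − 13.514 = 91.58 → 91.6°C

91.6°C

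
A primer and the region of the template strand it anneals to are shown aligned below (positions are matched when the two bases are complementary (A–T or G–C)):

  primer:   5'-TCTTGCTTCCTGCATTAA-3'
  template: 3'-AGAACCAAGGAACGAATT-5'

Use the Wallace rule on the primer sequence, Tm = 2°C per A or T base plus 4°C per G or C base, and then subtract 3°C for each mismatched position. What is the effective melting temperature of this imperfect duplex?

Primer base counts: A=3, T=8, G=2, C=5 → A+T=11, G+C=7
Perfect-match Tm = 2(11) + 4(7) = 22 + 28 = 50°C
Mismatches (positions where the bases are not complementary): 4 (at positions 6, 12, 13, 14)
Effective Tm = 50 − 4×3 = 50 − 12 = 38°C

38°C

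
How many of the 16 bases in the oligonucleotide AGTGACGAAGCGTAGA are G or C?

8

Base counts: C=2, A=6, G=6, T=2
Total G or C: 6 + 2 = 8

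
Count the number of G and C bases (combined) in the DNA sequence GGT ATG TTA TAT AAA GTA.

T=7, G=4, A=7, C=0
Total G or C: 4 + 0 = 4

4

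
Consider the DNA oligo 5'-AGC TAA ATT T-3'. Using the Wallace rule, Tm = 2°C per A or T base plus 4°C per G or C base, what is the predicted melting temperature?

24°C

Counting bases: A=4, C=1, G=1, T=4
A+T = 8, G+C = 2
Tm = 2×8 + 4×2 = 24°C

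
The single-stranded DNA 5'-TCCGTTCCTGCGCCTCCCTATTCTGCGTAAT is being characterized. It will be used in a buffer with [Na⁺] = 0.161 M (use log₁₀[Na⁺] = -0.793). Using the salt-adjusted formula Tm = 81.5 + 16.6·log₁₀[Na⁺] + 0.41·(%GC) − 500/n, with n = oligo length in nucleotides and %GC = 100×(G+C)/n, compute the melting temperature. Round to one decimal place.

Length n = 31. Base counts: C=12, T=11, A=3, G=5
G+C = 17, so %GC = 17/31 × 100 = 54.839%
Salt term: 16.6 × (-0.793) = -13.164
GC term: 0.41 × 54.839 = 22.484; length term: −500/31 = −16.129
Tm = 81.5 + (-13.164) + 22.484 − 16.129 = 74.691 → 74.7°C

74.7°C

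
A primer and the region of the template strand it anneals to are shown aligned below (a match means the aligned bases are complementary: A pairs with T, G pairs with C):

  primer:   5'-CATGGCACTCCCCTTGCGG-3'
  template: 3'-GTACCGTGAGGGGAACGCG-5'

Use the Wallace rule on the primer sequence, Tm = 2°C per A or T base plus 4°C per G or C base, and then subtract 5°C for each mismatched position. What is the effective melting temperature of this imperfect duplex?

59°C

Primer base counts: A=2, T=4, G=5, C=8 → A+T=6, G+C=13
Perfect-match Tm = 2(6) + 4(13) = 12 + 52 = 64°C
Mismatches (positions where the bases are not complementary): 1 (at position 19)
Effective Tm = 64 − 1×5 = 64 − 5 = 59°C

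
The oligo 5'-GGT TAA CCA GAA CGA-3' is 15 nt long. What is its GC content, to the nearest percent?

47%

Base counts: A=6, C=3, T=2, G=4
G+C = 4 + 3 = 7 out of 15 bases
%GC = 7/15 × 100 = 46.67% ≈ 47%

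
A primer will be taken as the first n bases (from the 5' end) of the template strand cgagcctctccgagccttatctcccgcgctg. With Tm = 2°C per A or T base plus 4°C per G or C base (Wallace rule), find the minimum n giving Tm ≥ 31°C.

n = 10

First 9 bases: CGAGCCTCT → Tm = 30°C (< 31°C)
First 10 bases: CGAGCCTCTC → Tm = 34°C (≥ 31°C)
Since every base adds ≥2°C, Tm only increases with n, so the threshold is first crossed at n = 10.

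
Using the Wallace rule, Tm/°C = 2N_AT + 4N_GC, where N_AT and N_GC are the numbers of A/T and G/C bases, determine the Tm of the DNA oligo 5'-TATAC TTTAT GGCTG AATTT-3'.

A=5, G=3, C=2, T=10
AT pairs contribute 15, GC pairs contribute 5.
Tm = 4·5 + 2·15 = 20 + 30 = 50°C

50°C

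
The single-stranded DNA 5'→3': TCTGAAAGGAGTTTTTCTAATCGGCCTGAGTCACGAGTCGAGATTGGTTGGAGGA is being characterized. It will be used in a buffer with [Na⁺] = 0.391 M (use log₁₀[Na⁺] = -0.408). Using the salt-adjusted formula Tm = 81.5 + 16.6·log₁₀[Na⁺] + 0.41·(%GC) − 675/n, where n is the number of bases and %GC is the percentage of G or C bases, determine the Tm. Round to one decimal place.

Length n = 55. Scanning the sequence gives C=8, A=13, G=18, T=16.
G+C = 26, so %GC = 26/55 × 100 = 47.273%
Salt term: 16.6 × (-0.408) = -6.773
GC term: 0.41 × 47.273 = 19.382; length term: −675/55 = −12.273
Tm = 81.5 + (-6.773) + 19.382 − 12.273 = 81.836 → 81.8°C

81.8°C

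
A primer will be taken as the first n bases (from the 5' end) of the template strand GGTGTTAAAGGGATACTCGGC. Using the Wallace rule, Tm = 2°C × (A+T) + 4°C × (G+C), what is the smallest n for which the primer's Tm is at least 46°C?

First 15 bases: GGTGTTAAAGGGATA → Tm = 42°C (< 46°C)
First 16 bases: GGTGTTAAAGGGATAC → Tm = 46°C (≥ 46°C)
Each additional base adds 2°C (A/T) or 4°C (G/C), so Tm is non-decreasing in n; n = 16 is the first length to reach 46°C.

n = 16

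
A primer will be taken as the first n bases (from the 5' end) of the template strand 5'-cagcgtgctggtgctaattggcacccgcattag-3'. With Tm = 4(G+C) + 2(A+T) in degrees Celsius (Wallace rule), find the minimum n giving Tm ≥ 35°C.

n = 11

First 10 bases: CAGCGTGCTG → Tm = 34°C (< 35°C)
First 11 bases: CAGCGTGCTGG → Tm = 38°C (≥ 35°C)
Each additional base adds 2°C (A/T) or 4°C (G/C), so Tm is non-decreasing in n; n = 11 is the first length to reach 35°C.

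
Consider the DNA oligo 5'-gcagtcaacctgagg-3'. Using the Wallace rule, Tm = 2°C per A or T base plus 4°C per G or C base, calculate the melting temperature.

A=4, G=5, C=4, T=2
A+T = 6, G+C = 9
Tm = 4·9 + 2·6 = 36 + 12 = 48°C

48°C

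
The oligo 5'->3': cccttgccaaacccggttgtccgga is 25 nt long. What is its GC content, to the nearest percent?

Counting bases: C=10, T=5, A=4, G=6
G+C = 6 + 10 = 16 out of 25 bases
%GC = 16/25 × 100 = 64% ≈ 64%

64%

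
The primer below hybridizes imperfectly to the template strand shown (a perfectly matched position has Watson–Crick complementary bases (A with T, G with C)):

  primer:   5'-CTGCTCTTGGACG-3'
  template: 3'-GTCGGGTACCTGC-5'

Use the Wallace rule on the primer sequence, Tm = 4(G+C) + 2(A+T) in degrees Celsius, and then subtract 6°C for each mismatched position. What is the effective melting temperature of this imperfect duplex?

24°C

Primer base counts: A=1, T=4, G=4, C=4 → A+T=5, G+C=8
Perfect-match Tm = 2(5) + 4(8) = 10 + 32 = 42°C
Mismatches (positions where the bases are not complementary): 3 (at positions 2, 5, 7)
Effective Tm = 42 − 3×6 = 42 − 18 = 24°C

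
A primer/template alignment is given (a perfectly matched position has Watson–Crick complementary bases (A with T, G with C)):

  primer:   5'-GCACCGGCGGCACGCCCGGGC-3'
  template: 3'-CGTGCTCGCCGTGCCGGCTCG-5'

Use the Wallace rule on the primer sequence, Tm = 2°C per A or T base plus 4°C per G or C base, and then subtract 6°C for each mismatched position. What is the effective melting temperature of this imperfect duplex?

Primer base counts: A=2, T=0, G=9, C=10 → A+T=2, G+C=19
Perfect-match Tm = 2(2) + 4(19) = 4 + 76 = 80°C
Mismatches (positions where the bases are not complementary): 4 (at positions 5, 6, 15, 19)
Effective Tm = 80 − 4×6 = 80 − 24 = 56°C

56°C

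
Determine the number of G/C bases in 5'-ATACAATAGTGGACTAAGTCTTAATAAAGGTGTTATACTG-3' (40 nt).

12

Counting bases: T=13, A=15, C=4, G=8
G+C = 8 + 4 = 12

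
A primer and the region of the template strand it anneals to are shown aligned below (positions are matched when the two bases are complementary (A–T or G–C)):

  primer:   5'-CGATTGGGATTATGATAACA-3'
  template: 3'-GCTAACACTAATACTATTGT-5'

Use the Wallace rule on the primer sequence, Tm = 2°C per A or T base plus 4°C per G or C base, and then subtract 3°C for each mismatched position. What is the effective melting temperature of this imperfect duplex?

51°C

Primer base counts: A=7, T=6, G=5, C=2 → A+T=13, G+C=7
Perfect-match Tm = 2(13) + 4(7) = 26 + 28 = 54°C
Mismatches (positions where the bases are not complementary): 1 (at position 7)
Effective Tm = 54 − 1×3 = 54 − 3 = 51°C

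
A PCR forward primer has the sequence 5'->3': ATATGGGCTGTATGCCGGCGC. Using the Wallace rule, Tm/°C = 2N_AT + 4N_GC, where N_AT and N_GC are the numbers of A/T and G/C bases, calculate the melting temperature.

68°C

T=5, A=3, G=8, C=5
A+T = 8, G+C = 13
Tm = 2×8 + 4×13 = 68°C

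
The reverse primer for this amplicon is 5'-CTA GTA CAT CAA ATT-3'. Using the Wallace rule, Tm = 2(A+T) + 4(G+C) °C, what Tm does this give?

Base counts: C=3, T=5, G=1, A=6
A+T = 11, G+C = 4
Tm = 2×11 + 4×4 = 38°C

38°C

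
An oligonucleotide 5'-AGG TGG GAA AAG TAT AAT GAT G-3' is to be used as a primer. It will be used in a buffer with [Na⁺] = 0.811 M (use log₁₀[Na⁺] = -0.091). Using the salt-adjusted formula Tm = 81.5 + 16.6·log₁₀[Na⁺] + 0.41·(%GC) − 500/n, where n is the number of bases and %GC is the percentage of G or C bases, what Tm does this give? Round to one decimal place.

Length n = 22. C=0, T=5, G=8, A=9
G+C = 8, so %GC = 8/22 × 100 = 36.364%
Salt term: 16.6 × (-0.091) = -1.511
GC term: 0.41 × 36.364 = 14.909; length term: −500/22 = −22.727
Tm = 81.5 + (-1.511) + 14.909 − 22.727 = 72.171 → 72.2°C

72.2°C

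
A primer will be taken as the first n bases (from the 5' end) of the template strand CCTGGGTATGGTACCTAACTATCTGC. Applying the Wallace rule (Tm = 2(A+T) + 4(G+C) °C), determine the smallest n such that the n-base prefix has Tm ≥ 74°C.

n = 25

First 24 bases: CCTGGGTATGGTACCTAACTATCT → Tm = 70°C (< 74°C)
First 25 bases: CCTGGGTATGGTACCTAACTATCTG → Tm = 74°C (≥ 74°C)
Each additional base adds 2°C (A/T) or 4°C (G/C), so Tm is non-decreasing in n; n = 25 is the first length to reach 74°C.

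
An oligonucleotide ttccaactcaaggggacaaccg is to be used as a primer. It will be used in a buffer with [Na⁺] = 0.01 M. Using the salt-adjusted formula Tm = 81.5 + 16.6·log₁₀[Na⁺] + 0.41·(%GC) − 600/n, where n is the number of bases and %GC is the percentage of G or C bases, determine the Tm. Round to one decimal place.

43.4°C

Length n = 22. Counting bases: T=3, G=5, A=7, C=7
G+C = 12, so %GC = 12/22 × 100 = 54.545%
Salt term: 16.6 × (-2) = -33.2
GC term: 0.41 × 54.545 = 22.363; length term: −600/22 = −27.273
Tm = 81.5 + (-33.2) + 22.363 − 27.273 = 43.39 → 43.4°C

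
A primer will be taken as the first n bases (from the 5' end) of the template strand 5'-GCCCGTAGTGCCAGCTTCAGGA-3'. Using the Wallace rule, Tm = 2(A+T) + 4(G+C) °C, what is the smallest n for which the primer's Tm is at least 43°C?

n = 13

First 12 bases: GCCCGTAGTGCC → Tm = 42°C (< 43°C)
First 13 bases: GCCCGTAGTGCCA → Tm = 44°C (≥ 43°C)
Each additional base adds 2°C (A/T) or 4°C (G/C), so Tm is non-decreasing in n; n = 13 is the first length to reach 43°C.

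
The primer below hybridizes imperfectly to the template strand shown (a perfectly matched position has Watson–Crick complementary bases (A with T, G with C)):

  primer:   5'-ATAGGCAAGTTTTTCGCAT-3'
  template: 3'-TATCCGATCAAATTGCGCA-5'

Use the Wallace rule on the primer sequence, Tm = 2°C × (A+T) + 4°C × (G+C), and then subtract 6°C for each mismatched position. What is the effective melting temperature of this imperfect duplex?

Primer base counts: A=5, T=7, G=4, C=3 → A+T=12, G+C=7
Perfect-match Tm = 2(12) + 4(7) = 24 + 28 = 52°C
Mismatches (positions where the bases are not complementary): 4 (at positions 7, 13, 14, 18)
Effective Tm = 52 − 4×6 = 52 − 24 = 28°C

28°C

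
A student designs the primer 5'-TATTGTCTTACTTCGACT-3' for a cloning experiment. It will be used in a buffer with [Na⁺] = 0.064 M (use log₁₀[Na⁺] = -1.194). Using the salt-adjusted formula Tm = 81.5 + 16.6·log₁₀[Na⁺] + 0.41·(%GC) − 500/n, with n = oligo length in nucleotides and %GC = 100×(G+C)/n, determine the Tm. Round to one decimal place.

47.6°C

Length n = 18. Scanning the sequence gives G=2, C=4, T=9, A=3.
G+C = 6, so %GC = 6/18 × 100 = 33.333%
Salt term: 16.6 × (-1.194) = -19.82
GC term: 0.41 × 33.333 = 13.667; length term: −500/18 = −27.778
Tm = 81.5 + (-19.82) + 13.667 − 27.778 = 47.569 → 47.6°C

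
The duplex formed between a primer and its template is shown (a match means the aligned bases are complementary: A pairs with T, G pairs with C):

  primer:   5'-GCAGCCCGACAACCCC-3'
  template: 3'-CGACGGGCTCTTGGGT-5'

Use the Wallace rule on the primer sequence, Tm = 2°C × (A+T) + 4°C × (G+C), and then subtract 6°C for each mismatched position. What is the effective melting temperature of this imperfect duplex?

Primer base counts: A=4, T=0, G=3, C=9 → A+T=4, G+C=12
Perfect-match Tm = 2(4) + 4(12) = 8 + 48 = 56°C
Mismatches (positions where the bases are not complementary): 3 (at positions 3, 10, 16)
Effective Tm = 56 − 3×6 = 56 − 18 = 38°C

38°C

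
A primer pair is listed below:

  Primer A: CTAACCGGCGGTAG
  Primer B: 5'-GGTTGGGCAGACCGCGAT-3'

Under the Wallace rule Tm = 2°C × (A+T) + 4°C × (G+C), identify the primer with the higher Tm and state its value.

Primer A: A+T=5, G+C=9 → Tm = 2(5)+4(9) = 46°C
Primer B: A+T=6, G+C=12 → Tm = 2(6)+4(12) = 60°C
46°C vs 60°C → primer B is higher.

Primer B, 60°C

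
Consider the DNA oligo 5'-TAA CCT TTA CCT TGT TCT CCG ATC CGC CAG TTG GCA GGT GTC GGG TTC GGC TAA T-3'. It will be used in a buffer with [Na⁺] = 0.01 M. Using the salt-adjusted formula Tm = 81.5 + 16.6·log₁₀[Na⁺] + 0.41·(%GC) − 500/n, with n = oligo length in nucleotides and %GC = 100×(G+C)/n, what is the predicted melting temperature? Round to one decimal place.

60.8°C

Length n = 55. Scanning the sequence gives A=8, C=15, T=18, G=14.
G+C = 29, so %GC = 29/55 × 100 = 52.727%
Salt term: 16.6 × (-2) = -33.2
GC term: 0.41 × 52.727 = 21.618; length term: −500/55 = −9.091
Tm = 81.5 + (-33.2) + 21.618 − 9.091 = 60.827 → 60.8°C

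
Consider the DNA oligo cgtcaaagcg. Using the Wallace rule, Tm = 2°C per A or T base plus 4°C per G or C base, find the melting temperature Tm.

Base counts: C=3, G=3, A=3, T=1
So N_AT = 4 and N_GC = 6.
Tm = 2×4 + 4×6 = 32°C

32°C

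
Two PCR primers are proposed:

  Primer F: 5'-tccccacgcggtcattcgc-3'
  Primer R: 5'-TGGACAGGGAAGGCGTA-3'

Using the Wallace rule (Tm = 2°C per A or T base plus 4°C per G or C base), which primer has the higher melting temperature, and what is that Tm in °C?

Primer F, 64°C

Primer F: A+T=6, G+C=13 → Tm = 2(6)+4(13) = 64°C
Primer R: A+T=7, G+C=10 → Tm = 2(7)+4(10) = 54°C
64°C vs 54°C → primer F is higher.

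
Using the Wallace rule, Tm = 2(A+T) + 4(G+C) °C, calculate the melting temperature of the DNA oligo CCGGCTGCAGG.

40°C

T=1, G=5, A=1, C=4
AT pairs contribute 2, GC pairs contribute 9.
Tm = 2(2) + 4(9) = 4 + 36 = 40°C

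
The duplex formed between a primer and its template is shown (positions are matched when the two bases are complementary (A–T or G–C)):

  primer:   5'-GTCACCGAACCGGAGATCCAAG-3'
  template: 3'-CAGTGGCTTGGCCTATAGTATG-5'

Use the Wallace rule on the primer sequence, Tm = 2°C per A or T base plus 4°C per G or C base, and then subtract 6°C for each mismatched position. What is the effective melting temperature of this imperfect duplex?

46°C

Primer base counts: A=7, T=2, G=6, C=7 → A+T=9, G+C=13
Perfect-match Tm = 2(9) + 4(13) = 18 + 52 = 70°C
Mismatches (positions where the bases are not complementary): 4 (at positions 15, 19, 20, 22)
Effective Tm = 70 − 4×6 = 70 − 24 = 46°C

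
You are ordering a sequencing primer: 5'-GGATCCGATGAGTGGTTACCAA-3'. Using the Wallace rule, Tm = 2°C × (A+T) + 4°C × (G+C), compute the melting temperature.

C=4, A=6, T=5, G=7
A+T = 11, G+C = 11
Tm = 2(11) + 4(11) = 22 + 44 = 66°C

66°C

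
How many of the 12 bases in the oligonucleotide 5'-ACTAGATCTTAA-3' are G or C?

G=1, T=4, C=2, A=5
G+C = 1 + 2 = 3

3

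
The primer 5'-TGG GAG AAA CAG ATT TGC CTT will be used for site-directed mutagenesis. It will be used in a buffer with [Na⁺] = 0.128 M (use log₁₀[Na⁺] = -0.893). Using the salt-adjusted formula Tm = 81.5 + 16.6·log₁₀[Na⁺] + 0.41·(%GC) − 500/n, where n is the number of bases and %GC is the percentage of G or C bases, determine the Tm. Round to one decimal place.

Length n = 21. Base counts: C=3, A=6, T=6, G=6
G+C = 9, so %GC = 9/21 × 100 = 42.857%
Salt term: 16.6 × (-0.893) = -14.824
GC term: 0.41 × 42.857 = 17.571; length term: −500/21 = −23.81
Tm = 81.5 + (-14.824) + 17.571 − 23.81 = 60.437 → 60.4°C

60.4°C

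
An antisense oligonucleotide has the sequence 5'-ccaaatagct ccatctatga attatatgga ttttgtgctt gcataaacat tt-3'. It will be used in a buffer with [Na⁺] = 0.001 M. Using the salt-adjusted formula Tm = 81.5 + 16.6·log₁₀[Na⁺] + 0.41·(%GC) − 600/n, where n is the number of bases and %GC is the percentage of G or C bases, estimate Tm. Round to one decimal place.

32.8°C

Length n = 52. Base counts: T=20, A=16, C=9, G=7
G+C = 16, so %GC = 16/52 × 100 = 30.769%
Salt term: 16.6 × (-3) = -49.8
GC term: 0.41 × 30.769 = 12.615; length term: −600/52 = −11.538
Tm = 81.5 + (-49.8) + 12.615 − 11.538 = 32.777 → 32.8°C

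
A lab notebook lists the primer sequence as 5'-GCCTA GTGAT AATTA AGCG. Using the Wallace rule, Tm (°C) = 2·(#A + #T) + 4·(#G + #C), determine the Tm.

54°C

Scanning the sequence gives T=5, C=3, A=6, G=5.
AT pairs contribute 11, GC pairs contribute 8.
Tm = 2×11 + 4×8 = 54°C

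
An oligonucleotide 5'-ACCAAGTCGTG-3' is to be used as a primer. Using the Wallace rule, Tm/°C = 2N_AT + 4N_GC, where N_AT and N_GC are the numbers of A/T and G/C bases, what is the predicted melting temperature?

34°C

Scanning the sequence gives A=3, C=3, T=2, G=3.
So N_AT = 5 and N_GC = 6.
Tm = 2(5) + 4(6) = 10 + 24 = 34°C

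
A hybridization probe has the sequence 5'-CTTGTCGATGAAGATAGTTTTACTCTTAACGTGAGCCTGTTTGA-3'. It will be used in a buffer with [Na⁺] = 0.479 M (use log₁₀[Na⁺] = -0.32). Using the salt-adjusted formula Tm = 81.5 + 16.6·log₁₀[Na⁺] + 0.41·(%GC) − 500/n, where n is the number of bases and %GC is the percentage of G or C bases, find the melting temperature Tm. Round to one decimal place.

Length n = 44. Base counts: A=10, G=10, C=7, T=17
G+C = 17, so %GC = 17/44 × 100 = 38.636%
Salt term: 16.6 × (-0.32) = -5.312
GC term: 0.41 × 38.636 = 15.841; length term: −500/44 = −11.364
Tm = 81.5 + (-5.312) + 15.841 − 11.364 = 80.665 → 80.7°C

80.7°C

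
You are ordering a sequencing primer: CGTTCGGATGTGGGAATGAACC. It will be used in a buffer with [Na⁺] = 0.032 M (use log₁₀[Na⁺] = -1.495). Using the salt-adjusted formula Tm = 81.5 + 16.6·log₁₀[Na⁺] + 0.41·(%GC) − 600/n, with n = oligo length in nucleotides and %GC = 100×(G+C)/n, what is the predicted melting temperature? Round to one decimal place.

51.8°C

Length n = 22. Scanning the sequence gives T=5, C=4, G=8, A=5.
G+C = 12, so %GC = 12/22 × 100 = 54.545%
Salt term: 16.6 × (-1.495) = -24.817
GC term: 0.41 × 54.545 = 22.363; length term: −600/22 = −27.273
Tm = 81.5 + (-24.817) + 22.363 − 27.273 = 51.773 → 51.8°C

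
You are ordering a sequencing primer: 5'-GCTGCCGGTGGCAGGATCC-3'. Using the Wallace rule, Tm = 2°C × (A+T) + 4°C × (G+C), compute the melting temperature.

T=3, A=2, G=8, C=6
A+T = 5, G+C = 14
Tm = 4·14 + 2·5 = 56 + 10 = 66°C

66°C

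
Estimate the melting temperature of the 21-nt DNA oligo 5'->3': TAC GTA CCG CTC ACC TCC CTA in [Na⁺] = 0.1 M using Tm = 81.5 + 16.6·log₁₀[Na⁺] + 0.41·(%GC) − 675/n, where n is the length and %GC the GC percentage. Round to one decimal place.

56.2°C

Length n = 21. Counting bases: A=4, T=5, C=10, G=2
G+C = 12, so %GC = 12/21 × 100 = 57.143%
Salt term: 16.6 × (-1) = -16.6
GC term: 0.41 × 57.143 = 23.429; length term: −675/21 = −32.143
Tm = 81.5 + (-16.6) + 23.429 − 32.143 = 56.186 → 56.2°C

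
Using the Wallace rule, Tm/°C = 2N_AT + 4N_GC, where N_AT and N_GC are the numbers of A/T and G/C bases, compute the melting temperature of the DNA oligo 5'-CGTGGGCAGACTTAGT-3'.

Base counts: A=3, T=4, G=6, C=3
So N_AT = 7 and N_GC = 9.
Tm = 2×7 + 4×9 = 50°C

50°C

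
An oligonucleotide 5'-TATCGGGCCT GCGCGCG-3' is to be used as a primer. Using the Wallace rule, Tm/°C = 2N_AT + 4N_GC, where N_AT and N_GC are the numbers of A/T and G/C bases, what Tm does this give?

A=1, G=7, T=3, C=6
AT pairs contribute 4, GC pairs contribute 13.
Tm = 4·13 + 2·4 = 52 + 8 = 60°C

60°C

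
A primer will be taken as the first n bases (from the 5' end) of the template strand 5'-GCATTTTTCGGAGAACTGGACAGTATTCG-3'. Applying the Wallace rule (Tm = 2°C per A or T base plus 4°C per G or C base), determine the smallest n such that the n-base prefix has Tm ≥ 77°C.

First 27 bases: GCATTTTTCGGAGAACTGGACAGTATT → Tm = 76°C (< 77°C)
First 28 bases: GCATTTTTCGGAGAACTGGACAGTATTC → Tm = 80°C (≥ 77°C)
Each additional base adds 2°C (A/T) or 4°C (G/C), so Tm is non-decreasing in n; n = 28 is the first length to reach 77°C.

n = 28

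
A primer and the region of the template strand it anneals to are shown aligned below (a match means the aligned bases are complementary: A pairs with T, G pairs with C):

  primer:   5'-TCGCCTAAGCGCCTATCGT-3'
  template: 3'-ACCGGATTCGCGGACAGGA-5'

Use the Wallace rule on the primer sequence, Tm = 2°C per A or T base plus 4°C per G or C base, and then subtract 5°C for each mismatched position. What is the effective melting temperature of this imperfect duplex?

45°C

Primer base counts: A=3, T=5, G=4, C=7 → A+T=8, G+C=11
Perfect-match Tm = 2(8) + 4(11) = 16 + 44 = 60°C
Mismatches (positions where the bases are not complementary): 3 (at positions 2, 15, 18)
Effective Tm = 60 − 3×5 = 60 − 15 = 45°C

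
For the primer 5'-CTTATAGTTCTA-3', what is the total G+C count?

3

C=2, A=3, G=1, T=6
G+C = 1 + 2 = 3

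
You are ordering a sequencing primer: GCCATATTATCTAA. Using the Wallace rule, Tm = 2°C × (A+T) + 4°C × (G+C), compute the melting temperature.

36°C

A=5, G=1, C=3, T=5
AT pairs contribute 10, GC pairs contribute 4.
Tm = 2×10 + 4×4 = 36°C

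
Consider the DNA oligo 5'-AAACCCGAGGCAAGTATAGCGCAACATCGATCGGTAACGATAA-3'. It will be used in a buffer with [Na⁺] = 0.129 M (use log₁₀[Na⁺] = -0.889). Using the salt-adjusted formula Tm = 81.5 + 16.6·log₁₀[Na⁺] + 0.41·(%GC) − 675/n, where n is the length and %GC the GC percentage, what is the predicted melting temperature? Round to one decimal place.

70.1°C

Length n = 43. A=17, C=10, G=10, T=6
G+C = 20, so %GC = 20/43 × 100 = 46.512%
Salt term: 16.6 × (-0.889) = -14.757
GC term: 0.41 × 46.512 = 19.07; length term: −675/43 = −15.698
Tm = 81.5 + (-14.757) + 19.07 − 15.698 = 70.115 → 70.1°C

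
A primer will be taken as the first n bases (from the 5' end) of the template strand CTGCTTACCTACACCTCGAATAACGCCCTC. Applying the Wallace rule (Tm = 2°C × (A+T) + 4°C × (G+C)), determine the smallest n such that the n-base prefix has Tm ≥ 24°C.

n = 8

First 7 bases: CTGCTTA → Tm = 20°C (< 24°C)
First 8 bases: CTGCTTAC → Tm = 24°C (≥ 24°C)
Since every base adds ≥2°C, Tm only increases with n, so the threshold is first crossed at n = 8.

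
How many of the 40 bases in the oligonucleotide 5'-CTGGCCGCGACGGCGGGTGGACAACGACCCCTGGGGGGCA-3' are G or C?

31

T=3, A=6, G=18, C=13
G+C = 18 + 13 = 31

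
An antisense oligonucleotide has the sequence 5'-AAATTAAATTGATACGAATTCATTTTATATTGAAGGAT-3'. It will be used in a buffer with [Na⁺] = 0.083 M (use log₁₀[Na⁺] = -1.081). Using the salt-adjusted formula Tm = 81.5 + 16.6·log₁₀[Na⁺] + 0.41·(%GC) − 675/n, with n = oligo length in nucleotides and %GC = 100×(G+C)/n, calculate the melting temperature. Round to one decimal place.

Length n = 38. Base counts: T=15, C=2, A=16, G=5
G+C = 7, so %GC = 7/38 × 100 = 18.421%
Salt term: 16.6 × (-1.081) = -17.945
GC term: 0.41 × 18.421 = 7.553; length term: −675/38 = −17.763
Tm = 81.5 + (-17.945) + 7.553 − 17.763 = 53.345 → 53.3°C

53.3°C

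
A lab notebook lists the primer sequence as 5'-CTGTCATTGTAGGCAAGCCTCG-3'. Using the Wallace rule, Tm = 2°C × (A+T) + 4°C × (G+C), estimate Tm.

Counting bases: C=6, G=6, A=4, T=6
AT pairs contribute 10, GC pairs contribute 12.
Tm = 2(10) + 4(12) = 20 + 48 = 68°C

68°C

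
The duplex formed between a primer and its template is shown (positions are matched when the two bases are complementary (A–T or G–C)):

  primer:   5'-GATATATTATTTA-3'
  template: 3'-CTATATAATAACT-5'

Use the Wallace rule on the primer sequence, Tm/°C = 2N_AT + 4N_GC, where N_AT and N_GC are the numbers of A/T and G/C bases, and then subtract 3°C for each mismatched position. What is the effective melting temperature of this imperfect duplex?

25°C

Primer base counts: A=5, T=7, G=1, C=0 → A+T=12, G+C=1
Perfect-match Tm = 2(12) + 4(1) = 24 + 4 = 28°C
Mismatches (positions where the bases are not complementary): 1 (at position 12)
Effective Tm = 28 − 1×3 = 28 − 3 = 25°C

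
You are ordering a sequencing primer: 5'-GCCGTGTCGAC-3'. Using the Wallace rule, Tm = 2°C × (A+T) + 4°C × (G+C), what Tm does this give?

38°C

Base counts: A=1, C=4, T=2, G=4
So N_AT = 3 and N_GC = 8.
Tm = 4·8 + 2·3 = 32 + 6 = 38°C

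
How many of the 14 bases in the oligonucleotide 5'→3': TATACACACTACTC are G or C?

5

Scanning the sequence gives A=5, G=0, T=4, C=5.
Total G or C: 0 + 5 = 5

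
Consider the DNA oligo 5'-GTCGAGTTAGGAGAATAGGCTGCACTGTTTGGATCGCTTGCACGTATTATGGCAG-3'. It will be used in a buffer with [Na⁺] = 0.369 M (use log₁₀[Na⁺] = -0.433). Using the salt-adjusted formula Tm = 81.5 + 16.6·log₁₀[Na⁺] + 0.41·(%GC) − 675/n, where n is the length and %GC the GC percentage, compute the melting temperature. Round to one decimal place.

Length n = 55. A=12, C=9, T=16, G=18
G+C = 27, so %GC = 27/55 × 100 = 49.091%
Salt term: 16.6 × (-0.433) = -7.188
GC term: 0.41 × 49.091 = 20.127; length term: −675/55 = −12.273
Tm = 81.5 + (-7.188) + 20.127 − 12.273 = 82.166 → 82.2°C

82.2°C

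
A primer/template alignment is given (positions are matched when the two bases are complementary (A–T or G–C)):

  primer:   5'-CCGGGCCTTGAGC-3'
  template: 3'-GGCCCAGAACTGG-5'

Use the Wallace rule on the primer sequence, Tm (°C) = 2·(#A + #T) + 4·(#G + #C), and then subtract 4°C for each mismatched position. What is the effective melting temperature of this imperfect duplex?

38°C

Primer base counts: A=1, T=2, G=5, C=5 → A+T=3, G+C=10
Perfect-match Tm = 2(3) + 4(10) = 6 + 40 = 46°C
Mismatches (positions where the bases are not complementary): 2 (at positions 6, 12)
Effective Tm = 46 − 2×4 = 46 − 8 = 38°C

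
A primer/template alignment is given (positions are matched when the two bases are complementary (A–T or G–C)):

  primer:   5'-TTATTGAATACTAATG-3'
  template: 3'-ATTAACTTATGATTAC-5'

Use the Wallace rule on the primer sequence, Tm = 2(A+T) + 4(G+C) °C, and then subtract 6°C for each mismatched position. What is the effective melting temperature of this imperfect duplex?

Primer base counts: A=6, T=7, G=2, C=1 → A+T=13, G+C=3
Perfect-match Tm = 2(13) + 4(3) = 26 + 12 = 38°C
Mismatches (positions where the bases are not complementary): 1 (at position 2)
Effective Tm = 38 − 1×6 = 38 − 6 = 32°C

32°C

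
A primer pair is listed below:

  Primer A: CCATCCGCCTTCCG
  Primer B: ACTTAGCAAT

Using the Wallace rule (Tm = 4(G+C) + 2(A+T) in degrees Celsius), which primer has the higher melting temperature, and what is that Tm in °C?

Primer A: A+T=4, G+C=10 → Tm = 2(4)+4(10) = 48°C
Primer B: A+T=7, G+C=3 → Tm = 2(7)+4(3) = 26°C
48°C vs 26°C → primer A is higher.

Primer A, 48°C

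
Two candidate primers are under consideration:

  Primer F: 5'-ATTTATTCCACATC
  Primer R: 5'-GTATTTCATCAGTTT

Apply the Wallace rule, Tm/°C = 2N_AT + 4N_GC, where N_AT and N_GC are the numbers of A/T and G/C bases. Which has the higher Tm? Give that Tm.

Primer F: A+T=10, G+C=4 → Tm = 2(10)+4(4) = 36°C
Primer R: A+T=11, G+C=4 → Tm = 2(11)+4(4) = 38°C
36°C vs 38°C → primer R is higher.

Primer R, 38°C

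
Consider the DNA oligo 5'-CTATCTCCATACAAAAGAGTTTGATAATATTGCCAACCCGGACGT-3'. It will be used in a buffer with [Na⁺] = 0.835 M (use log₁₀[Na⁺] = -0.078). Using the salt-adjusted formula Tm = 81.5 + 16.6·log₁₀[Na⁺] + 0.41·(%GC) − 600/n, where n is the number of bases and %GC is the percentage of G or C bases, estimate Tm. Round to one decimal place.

83.3°C

Length n = 45. Scanning the sequence gives A=15, G=7, T=12, C=11.
G+C = 18, so %GC = 18/45 × 100 = 40%
Salt term: 16.6 × (-0.078) = -1.295
GC term: 0.41 × 40 = 16.4; length term: −600/45 = −13.333
Tm = 81.5 + (-1.295) + 16.4 − 13.333 = 83.272 → 83.3°C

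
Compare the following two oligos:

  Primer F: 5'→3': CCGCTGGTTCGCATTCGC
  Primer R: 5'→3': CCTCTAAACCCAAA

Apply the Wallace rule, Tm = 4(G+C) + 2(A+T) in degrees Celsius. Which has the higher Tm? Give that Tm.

Primer F: A+T=6, G+C=12 → Tm = 2(6)+4(12) = 60°C
Primer R: A+T=8, G+C=6 → Tm = 2(8)+4(6) = 40°C
60°C vs 40°C → primer F is higher.

Primer F, 60°C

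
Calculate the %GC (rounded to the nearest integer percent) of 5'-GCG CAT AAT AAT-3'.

33%

Scanning the sequence gives T=3, C=2, A=5, G=2.
G+C = 2 + 2 = 4 out of 12 bases
%GC = 4/12 × 100 = 33.33% ≈ 33%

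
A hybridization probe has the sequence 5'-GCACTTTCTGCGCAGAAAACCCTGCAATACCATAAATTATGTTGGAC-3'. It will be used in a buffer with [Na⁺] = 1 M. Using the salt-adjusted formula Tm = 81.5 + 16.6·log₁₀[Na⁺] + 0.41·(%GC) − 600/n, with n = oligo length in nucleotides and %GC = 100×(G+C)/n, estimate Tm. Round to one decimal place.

86.2°C

Length n = 47. G=8, C=12, A=15, T=12
G+C = 20, so %GC = 20/47 × 100 = 42.553%
Salt term: 16.6 × (0) = 0
GC term: 0.41 × 42.553 = 17.447; length term: −600/47 = −12.766
Tm = 81.5 + (0) + 17.447 − 12.766 = 86.181 → 86.2°C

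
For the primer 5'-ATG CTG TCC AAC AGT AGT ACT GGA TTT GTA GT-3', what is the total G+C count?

13

Counting bases: C=5, G=8, T=11, A=8
G+C = 8 + 5 = 13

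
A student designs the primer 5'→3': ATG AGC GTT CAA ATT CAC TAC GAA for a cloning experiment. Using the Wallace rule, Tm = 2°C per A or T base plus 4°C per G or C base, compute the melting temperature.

66°C

Counting bases: C=5, T=6, G=4, A=9
AT pairs contribute 15, GC pairs contribute 9.
Tm = 2×15 + 4×9 = 66°C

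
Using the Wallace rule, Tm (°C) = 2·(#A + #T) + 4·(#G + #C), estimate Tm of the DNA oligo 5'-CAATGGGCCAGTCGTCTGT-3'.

60°C

Counting bases: T=5, G=6, C=5, A=3
AT pairs contribute 8, GC pairs contribute 11.
Tm = 2(8) + 4(11) = 16 + 44 = 60°C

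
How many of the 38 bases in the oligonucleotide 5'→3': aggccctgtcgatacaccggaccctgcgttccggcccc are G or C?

27

Counting bases: T=6, C=17, A=5, G=10
G+C = 10 + 17 = 27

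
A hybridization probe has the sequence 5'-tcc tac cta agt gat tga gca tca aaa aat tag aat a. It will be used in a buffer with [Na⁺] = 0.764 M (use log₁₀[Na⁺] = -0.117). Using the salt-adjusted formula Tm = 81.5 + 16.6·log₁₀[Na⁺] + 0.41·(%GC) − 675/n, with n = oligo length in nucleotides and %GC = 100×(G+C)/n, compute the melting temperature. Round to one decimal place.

73.5°C

Length n = 37. Counting bases: T=10, G=5, C=6, A=16
G+C = 11, so %GC = 11/37 × 100 = 29.73%
Salt term: 16.6 × (-0.117) = -1.942
GC term: 0.41 × 29.73 = 12.189; length term: −675/37 = −18.243
Tm = 81.5 + (-1.942) + 12.189 − 18.243 = 73.504 → 73.5°C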